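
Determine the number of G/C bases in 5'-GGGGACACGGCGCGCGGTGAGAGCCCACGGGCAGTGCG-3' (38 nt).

Scanning the sequence gives C=11, A=6, T=2, G=19.
Total G or C: 19 + 11 = 30

30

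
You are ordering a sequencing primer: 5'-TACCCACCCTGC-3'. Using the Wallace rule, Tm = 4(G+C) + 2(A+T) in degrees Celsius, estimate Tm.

40°C

Base counts: A=2, G=1, C=7, T=2
So N_AT = 4 and N_GC = 8.
Tm = 4·8 + 2·4 = 32 + 8 = 40°C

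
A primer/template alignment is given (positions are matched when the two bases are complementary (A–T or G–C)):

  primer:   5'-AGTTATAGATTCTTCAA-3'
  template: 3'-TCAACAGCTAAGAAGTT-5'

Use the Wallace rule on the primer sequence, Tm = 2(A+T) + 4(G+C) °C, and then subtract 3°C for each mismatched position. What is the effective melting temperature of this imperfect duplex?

36°C

Primer base counts: A=6, T=7, G=2, C=2 → A+T=13, G+C=4
Perfect-match Tm = 2(13) + 4(4) = 26 + 16 = 42°C
Mismatches (positions where the bases are not complementary): 2 (at positions 5, 7)
Effective Tm = 42 − 2×3 = 42 − 6 = 36°C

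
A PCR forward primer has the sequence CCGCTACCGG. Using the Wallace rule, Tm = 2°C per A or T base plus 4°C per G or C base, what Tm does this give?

Counting bases: G=3, C=5, T=1, A=1
So N_AT = 2 and N_GC = 8.
Tm = 4·8 + 2·2 = 32 + 4 = 36°C

36°C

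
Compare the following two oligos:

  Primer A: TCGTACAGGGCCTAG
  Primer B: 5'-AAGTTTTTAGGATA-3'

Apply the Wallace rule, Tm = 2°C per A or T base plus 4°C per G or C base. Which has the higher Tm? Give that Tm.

Primer A: A+T=6, G+C=9 → Tm = 2(6)+4(9) = 48°C
Primer B: A+T=11, G+C=3 → Tm = 2(11)+4(3) = 34°C
48°C vs 34°C → primer A is higher.

Primer A, 48°C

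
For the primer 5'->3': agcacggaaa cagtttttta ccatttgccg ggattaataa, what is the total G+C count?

Base counts: G=8, C=7, T=12, A=13
G+C = 8 + 7 = 15

15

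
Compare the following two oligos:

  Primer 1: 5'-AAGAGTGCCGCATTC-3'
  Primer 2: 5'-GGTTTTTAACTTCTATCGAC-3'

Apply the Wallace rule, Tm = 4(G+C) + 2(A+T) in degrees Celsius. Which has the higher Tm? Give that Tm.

Primer 1: A+T=7, G+C=8 → Tm = 2(7)+4(8) = 46°C
Primer 2: A+T=13, G+C=7 → Tm = 2(13)+4(7) = 54°C
46°C vs 54°C → primer 2 is higher.

Primer 2, 54°C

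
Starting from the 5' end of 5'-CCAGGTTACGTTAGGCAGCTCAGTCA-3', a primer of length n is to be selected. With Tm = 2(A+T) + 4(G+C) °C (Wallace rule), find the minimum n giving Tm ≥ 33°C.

First 10 bases: CCAGGTTACG → Tm = 32°C (< 33°C)
First 11 bases: CCAGGTTACGT → Tm = 34°C (≥ 33°C)
Each additional base adds 2°C (A/T) or 4°C (G/C), so Tm is non-decreasing in n; n = 11 is the first length to reach 33°C.

n = 11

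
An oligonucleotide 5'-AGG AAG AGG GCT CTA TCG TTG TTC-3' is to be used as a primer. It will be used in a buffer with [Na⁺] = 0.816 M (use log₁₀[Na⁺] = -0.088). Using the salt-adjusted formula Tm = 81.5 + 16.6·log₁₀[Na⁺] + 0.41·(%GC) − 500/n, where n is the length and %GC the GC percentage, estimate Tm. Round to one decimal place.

79.7°C

Length n = 24. Scanning the sequence gives T=7, A=5, C=4, G=8.
G+C = 12, so %GC = 12/24 × 100 = 50%
Salt term: 16.6 × (-0.088) = -1.461
GC term: 0.41 × 50 = 20.5; length term: −500/24 = −20.833
Tm = 81.5 + (-1.461) + 20.5 − 20.833 = 79.706 → 79.7°C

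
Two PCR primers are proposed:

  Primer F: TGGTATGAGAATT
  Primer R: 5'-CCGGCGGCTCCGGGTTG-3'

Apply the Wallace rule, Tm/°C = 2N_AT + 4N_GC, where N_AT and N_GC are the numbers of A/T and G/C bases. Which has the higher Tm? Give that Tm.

Primer R, 62°C

Primer F: A+T=9, G+C=4 → Tm = 2(9)+4(4) = 34°C
Primer R: A+T=3, G+C=14 → Tm = 2(3)+4(14) = 62°C
34°C vs 62°C → primer R is higher.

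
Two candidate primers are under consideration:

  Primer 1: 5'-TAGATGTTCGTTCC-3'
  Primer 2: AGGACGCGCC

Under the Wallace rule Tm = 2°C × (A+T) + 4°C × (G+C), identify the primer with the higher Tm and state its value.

Primer 1: A+T=8, G+C=6 → Tm = 2(8)+4(6) = 40°C
Primer 2: A+T=2, G+C=8 → Tm = 2(2)+4(8) = 36°C
40°C vs 36°C → primer 1 is higher.

Primer 1, 40°C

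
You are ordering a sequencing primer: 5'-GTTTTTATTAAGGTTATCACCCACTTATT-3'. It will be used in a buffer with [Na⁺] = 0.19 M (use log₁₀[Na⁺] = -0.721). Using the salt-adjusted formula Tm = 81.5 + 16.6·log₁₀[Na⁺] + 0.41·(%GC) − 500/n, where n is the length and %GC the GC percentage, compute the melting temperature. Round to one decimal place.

Length n = 29. Base counts: G=3, C=5, A=7, T=14
G+C = 8, so %GC = 8/29 × 100 = 27.586%
Salt term: 16.6 × (-0.721) = -11.969
GC term: 0.41 × 27.586 = 11.31; length term: −500/29 = −17.241
Tm = 81.5 + (-11.969) + 11.31 − 17.241 = 63.6 → 63.6°C

63.6°C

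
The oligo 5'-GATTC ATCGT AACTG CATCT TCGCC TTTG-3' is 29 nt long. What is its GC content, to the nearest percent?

45%

C=8, G=5, A=5, T=11
G+C = 5 + 8 = 13 out of 29 bases
%GC = 13/29 × 100 = 44.83% ≈ 45%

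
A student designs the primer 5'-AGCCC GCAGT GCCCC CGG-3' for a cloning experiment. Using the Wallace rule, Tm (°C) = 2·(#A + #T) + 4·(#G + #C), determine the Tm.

66°C

Scanning the sequence gives G=6, C=9, A=2, T=1.
A+T = 3, G+C = 15
Tm = 2×3 + 4×15 = 66°C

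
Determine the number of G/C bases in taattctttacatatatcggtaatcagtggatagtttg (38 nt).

A=11, T=16, C=4, G=7
G+C = 7 + 4 = 11

11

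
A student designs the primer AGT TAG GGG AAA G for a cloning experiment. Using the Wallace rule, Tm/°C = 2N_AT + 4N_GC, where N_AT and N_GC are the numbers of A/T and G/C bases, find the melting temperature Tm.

38°C

Base counts: G=6, C=0, A=5, T=2
So N_AT = 7 and N_GC = 6.
Tm = 2(7) + 4(6) = 14 + 24 = 38°C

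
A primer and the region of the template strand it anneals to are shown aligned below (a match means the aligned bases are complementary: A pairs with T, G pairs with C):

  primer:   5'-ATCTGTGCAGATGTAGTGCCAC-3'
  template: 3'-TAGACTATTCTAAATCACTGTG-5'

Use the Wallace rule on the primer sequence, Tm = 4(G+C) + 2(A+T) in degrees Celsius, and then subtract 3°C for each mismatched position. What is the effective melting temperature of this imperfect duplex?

51°C

Primer base counts: A=5, T=6, G=6, C=5 → A+T=11, G+C=11
Perfect-match Tm = 2(11) + 4(11) = 22 + 44 = 66°C
Mismatches (positions where the bases are not complementary): 5 (at positions 6, 7, 8, 13, 19)
Effective Tm = 66 − 5×3 = 66 − 15 = 51°C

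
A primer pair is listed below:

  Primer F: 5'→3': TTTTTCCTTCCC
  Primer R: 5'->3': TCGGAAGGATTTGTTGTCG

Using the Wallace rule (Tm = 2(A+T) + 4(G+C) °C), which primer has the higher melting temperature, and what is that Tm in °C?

Primer F: A+T=7, G+C=5 → Tm = 2(7)+4(5) = 34°C
Primer R: A+T=10, G+C=9 → Tm = 2(10)+4(9) = 56°C
34°C vs 56°C → primer R is higher.

Primer R, 56°C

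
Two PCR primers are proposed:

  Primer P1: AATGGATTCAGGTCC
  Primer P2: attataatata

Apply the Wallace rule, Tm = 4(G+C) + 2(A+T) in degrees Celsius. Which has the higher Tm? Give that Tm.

Primer P1, 44°C

Primer P1: A+T=8, G+C=7 → Tm = 2(8)+4(7) = 44°C
Primer P2: A+T=11, G+C=0 → Tm = 2(11)+4(0) = 22°C
44°C vs 22°C → primer P1 is higher.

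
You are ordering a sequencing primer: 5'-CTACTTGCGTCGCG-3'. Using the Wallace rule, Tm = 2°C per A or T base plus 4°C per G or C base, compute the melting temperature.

Scanning the sequence gives C=5, T=4, G=4, A=1.
AT pairs contribute 5, GC pairs contribute 9.
Tm = 2(5) + 4(9) = 10 + 36 = 46°C

46°C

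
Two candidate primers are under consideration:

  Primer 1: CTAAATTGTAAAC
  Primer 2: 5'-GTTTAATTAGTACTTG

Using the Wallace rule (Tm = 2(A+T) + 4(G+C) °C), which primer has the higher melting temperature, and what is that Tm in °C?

Primer 2, 40°C

Primer 1: A+T=10, G+C=3 → Tm = 2(10)+4(3) = 32°C
Primer 2: A+T=12, G+C=4 → Tm = 2(12)+4(4) = 40°C
32°C vs 40°C → primer 2 is higher.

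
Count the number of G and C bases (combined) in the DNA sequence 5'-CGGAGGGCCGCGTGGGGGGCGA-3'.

G=14, C=5, A=2, T=1
G+C = 14 + 5 = 19

19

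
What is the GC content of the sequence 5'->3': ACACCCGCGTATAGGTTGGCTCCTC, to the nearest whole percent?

60%

Scanning the sequence gives T=6, C=9, A=4, G=6.
G+C = 6 + 9 = 15 out of 25 bases
%GC = 15/25 × 100 = 60% ≈ 60%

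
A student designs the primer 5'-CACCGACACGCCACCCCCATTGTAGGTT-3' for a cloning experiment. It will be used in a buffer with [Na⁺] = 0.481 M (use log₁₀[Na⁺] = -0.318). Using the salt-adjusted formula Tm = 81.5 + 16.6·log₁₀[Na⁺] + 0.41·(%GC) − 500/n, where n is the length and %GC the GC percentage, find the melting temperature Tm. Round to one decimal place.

Length n = 28. Counting bases: G=5, T=5, C=12, A=6
G+C = 17, so %GC = 17/28 × 100 = 60.714%
Salt term: 16.6 × (-0.318) = -5.279
GC term: 0.41 × 60.714 = 24.893; length term: −500/28 = −17.857
Tm = 81.5 + (-5.279) + 24.893 − 17.857 = 83.257 → 83.3°C

83.3°C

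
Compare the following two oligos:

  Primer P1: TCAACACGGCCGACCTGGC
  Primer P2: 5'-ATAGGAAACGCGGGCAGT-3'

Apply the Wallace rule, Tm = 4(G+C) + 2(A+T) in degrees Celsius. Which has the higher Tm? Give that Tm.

Primer P1, 64°C

Primer P1: A+T=6, G+C=13 → Tm = 2(6)+4(13) = 64°C
Primer P2: A+T=8, G+C=10 → Tm = 2(8)+4(10) = 56°C
64°C vs 56°C → primer P1 is higher.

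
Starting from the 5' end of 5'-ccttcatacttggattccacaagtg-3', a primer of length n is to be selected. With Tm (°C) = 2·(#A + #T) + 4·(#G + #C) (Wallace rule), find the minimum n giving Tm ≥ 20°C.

n = 7

First 6 bases: CCTTCA → Tm = 18°C (< 20°C)
First 7 bases: CCTTCAT → Tm = 20°C (≥ 20°C)
Since every base adds ≥2°C, Tm only increases with n, so the threshold is first crossed at n = 7.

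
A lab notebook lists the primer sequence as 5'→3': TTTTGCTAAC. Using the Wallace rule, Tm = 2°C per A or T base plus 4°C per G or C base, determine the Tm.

A=2, C=2, G=1, T=5
A+T = 7, G+C = 3
Tm = 2×7 + 4×3 = 26°C

26°C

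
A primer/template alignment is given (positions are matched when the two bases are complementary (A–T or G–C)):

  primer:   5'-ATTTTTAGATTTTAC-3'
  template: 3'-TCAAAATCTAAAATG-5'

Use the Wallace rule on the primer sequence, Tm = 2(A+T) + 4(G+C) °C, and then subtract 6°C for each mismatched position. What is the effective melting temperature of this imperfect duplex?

28°C

Primer base counts: A=4, T=9, G=1, C=1 → A+T=13, G+C=2
Perfect-match Tm = 2(13) + 4(2) = 26 + 8 = 34°C
Mismatches (positions where the bases are not complementary): 1 (at position 2)
Effective Tm = 34 − 1×6 = 34 − 6 = 28°C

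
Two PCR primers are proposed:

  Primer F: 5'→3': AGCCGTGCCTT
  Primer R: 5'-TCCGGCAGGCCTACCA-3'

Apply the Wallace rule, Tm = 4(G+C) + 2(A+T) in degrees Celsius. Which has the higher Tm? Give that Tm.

Primer R, 54°C

Primer F: A+T=4, G+C=7 → Tm = 2(4)+4(7) = 36°C
Primer R: A+T=5, G+C=11 → Tm = 2(5)+4(11) = 54°C
36°C vs 54°C → primer R is higher.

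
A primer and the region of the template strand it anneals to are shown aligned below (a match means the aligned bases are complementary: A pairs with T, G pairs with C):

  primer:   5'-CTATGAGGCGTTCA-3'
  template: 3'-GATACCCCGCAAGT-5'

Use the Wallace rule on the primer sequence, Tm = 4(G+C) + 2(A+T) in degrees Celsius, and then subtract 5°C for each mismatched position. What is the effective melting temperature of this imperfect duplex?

Primer base counts: A=3, T=4, G=4, C=3 → A+T=7, G+C=7
Perfect-match Tm = 2(7) + 4(7) = 14 + 28 = 42°C
Mismatches (positions where the bases are not complementary): 1 (at position 6)
Effective Tm = 42 − 1×5 = 42 − 5 = 37°C

37°C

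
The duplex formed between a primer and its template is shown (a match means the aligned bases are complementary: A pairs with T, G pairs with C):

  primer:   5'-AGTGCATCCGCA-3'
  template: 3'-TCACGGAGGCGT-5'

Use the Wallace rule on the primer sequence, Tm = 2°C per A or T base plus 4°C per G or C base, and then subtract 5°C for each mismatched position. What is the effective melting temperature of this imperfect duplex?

Primer base counts: A=3, T=2, G=3, C=4 → A+T=5, G+C=7
Perfect-match Tm = 2(5) + 4(7) = 10 + 28 = 38°C
Mismatches (positions where the bases are not complementary): 1 (at position 6)
Effective Tm = 38 − 1×5 = 38 − 5 = 33°C

33°C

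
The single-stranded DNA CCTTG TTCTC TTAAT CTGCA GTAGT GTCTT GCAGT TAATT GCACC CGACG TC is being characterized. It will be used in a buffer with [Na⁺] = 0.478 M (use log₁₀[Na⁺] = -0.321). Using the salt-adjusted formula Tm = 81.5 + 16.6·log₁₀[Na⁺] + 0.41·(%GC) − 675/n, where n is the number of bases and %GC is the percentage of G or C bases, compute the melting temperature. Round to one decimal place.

Length n = 52. G=10, C=14, A=9, T=19
G+C = 24, so %GC = 24/52 × 100 = 46.154%
Salt term: 16.6 × (-0.321) = -5.329
GC term: 0.41 × 46.154 = 18.923; length term: −675/52 = −12.981
Tm = 81.5 + (-5.329) + 18.923 − 12.981 = 82.113 → 82.1°C

82.1°C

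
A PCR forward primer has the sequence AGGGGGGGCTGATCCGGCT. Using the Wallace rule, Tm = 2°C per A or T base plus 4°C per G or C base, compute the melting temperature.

A=2, G=10, C=4, T=3
So N_AT = 5 and N_GC = 14.
Tm = 4·14 + 2·5 = 56 + 10 = 66°C

66°C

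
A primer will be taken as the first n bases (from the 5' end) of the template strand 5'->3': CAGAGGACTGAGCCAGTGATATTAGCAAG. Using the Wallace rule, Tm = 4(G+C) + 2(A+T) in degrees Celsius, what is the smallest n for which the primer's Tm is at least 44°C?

First 13 bases: CAGAGGACTGAGC → Tm = 42°C (< 44°C)
First 14 bases: CAGAGGACTGAGCC → Tm = 46°C (≥ 44°C)
Since every base adds ≥2°C, Tm only increases with n, so the threshold is first crossed at n = 14.

n = 14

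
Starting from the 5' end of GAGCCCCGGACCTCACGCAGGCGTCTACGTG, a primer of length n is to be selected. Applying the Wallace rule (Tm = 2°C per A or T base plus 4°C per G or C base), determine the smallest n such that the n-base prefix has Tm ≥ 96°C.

n = 28

First 27 bases: GAGCCCCGGACCTCACGCAGGCGTCTA → Tm = 92°C (< 96°C)
First 28 bases: GAGCCCCGGACCTCACGCAGGCGTCTAC → Tm = 96°C (≥ 96°C)
Since every base adds ≥2°C, Tm only increases with n, so the threshold is first crossed at n = 28.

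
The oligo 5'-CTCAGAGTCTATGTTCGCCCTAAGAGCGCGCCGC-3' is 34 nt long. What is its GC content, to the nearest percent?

62%

Scanning the sequence gives G=9, C=12, T=7, A=6.
G+C = 9 + 12 = 21 out of 34 bases
%GC = 21/34 × 100 = 61.76% ≈ 62%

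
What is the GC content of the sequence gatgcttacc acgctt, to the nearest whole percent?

50%

Counting bases: A=3, C=5, G=3, T=5
G+C = 3 + 5 = 8 out of 16 bases
%GC = 8/16 × 100 = 50% ≈ 50%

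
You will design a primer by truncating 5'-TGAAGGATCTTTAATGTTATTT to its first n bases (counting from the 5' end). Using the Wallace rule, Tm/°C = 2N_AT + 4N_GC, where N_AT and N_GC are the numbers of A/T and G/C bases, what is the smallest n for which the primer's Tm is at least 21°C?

First 7 bases: TGAAGGA → Tm = 20°C (< 21°C)
First 8 bases: TGAAGGAT → Tm = 22°C (≥ 21°C)
Each additional base adds 2°C (A/T) or 4°C (G/C), so Tm is non-decreasing in n; n = 8 is the first length to reach 21°C.

n = 8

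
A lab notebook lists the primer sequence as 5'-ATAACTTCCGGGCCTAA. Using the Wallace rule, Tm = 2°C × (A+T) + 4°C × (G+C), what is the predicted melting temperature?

50°C

Base counts: C=5, G=3, A=5, T=4
So N_AT = 9 and N_GC = 8.
Tm = 4·8 + 2·9 = 32 + 18 = 50°C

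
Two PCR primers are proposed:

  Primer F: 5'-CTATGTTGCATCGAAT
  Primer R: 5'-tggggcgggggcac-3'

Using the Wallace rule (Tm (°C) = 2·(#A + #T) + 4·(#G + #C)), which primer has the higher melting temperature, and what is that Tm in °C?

Primer F: A+T=10, G+C=6 → Tm = 2(10)+4(6) = 44°C
Primer R: A+T=2, G+C=12 → Tm = 2(2)+4(12) = 52°C
44°C vs 52°C → primer R is higher.

Primer R, 52°C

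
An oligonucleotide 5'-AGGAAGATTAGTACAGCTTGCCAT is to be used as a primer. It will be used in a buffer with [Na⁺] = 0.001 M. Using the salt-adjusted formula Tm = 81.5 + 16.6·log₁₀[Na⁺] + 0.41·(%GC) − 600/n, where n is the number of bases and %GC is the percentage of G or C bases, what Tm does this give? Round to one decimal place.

Length n = 24. Scanning the sequence gives G=6, C=4, A=8, T=6.
G+C = 10, so %GC = 10/24 × 100 = 41.667%
Salt term: 16.6 × (-3) = -49.8
GC term: 0.41 × 41.667 = 17.083; length term: −600/24 = −25
Tm = 81.5 + (-49.8) + 17.083 − 25 = 23.783 → 23.8°C

23.8°C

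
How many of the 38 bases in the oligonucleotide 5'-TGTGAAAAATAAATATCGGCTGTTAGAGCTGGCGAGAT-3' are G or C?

Base counts: C=4, T=10, A=13, G=11
G+C = 11 + 4 = 15

15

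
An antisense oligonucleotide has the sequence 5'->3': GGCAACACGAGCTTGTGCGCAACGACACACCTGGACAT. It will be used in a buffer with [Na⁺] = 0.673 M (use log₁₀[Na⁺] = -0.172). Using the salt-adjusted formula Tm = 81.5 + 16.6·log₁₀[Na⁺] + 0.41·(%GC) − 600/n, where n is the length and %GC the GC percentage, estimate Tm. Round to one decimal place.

Length n = 38. Base counts: A=11, C=12, T=5, G=10
G+C = 22, so %GC = 22/38 × 100 = 57.895%
Salt term: 16.6 × (-0.172) = -2.855
GC term: 0.41 × 57.895 = 23.737; length term: −600/38 = −15.789
Tm = 81.5 + (-2.855) + 23.737 − 15.789 = 86.593 → 86.6°C

86.6°C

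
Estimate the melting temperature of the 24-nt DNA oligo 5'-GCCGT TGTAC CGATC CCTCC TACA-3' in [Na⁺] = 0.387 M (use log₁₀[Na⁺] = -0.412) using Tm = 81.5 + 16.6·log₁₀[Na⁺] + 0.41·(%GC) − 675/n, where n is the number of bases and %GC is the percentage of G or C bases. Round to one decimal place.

70.5°C

Length n = 24. Scanning the sequence gives A=4, G=4, C=10, T=6.
G+C = 14, so %GC = 14/24 × 100 = 58.333%
Salt term: 16.6 × (-0.412) = -6.839
GC term: 0.41 × 58.333 = 23.917; length term: −675/24 = −28.125
Tm = 81.5 + (-6.839) + 23.917 − 28.125 = 70.453 → 70.5°C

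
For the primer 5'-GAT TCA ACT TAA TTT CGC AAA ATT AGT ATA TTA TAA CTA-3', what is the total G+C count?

8

G=3, A=16, T=15, C=5
Total G or C: 3 + 5 = 8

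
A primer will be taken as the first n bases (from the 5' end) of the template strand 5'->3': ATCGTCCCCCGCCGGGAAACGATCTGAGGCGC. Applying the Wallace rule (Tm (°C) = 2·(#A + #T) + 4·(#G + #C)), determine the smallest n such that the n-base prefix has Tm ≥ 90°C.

n = 28

First 27 bases: ATCGTCCCCCGCCGGGAAACGATCTGA → Tm = 88°C (< 90°C)
First 28 bases: ATCGTCCCCCGCCGGGAAACGATCTGAG → Tm = 92°C (≥ 90°C)
Since every base adds ≥2°C, Tm only increases with n, so the threshold is first crossed at n = 28.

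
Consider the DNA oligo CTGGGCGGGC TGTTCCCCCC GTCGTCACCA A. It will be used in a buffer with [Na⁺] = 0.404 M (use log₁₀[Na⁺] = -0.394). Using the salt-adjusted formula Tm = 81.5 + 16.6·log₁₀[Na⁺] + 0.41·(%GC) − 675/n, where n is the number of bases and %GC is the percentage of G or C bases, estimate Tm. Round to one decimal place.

Length n = 31. A=3, T=6, G=9, C=13
G+C = 22, so %GC = 22/31 × 100 = 70.968%
Salt term: 16.6 × (-0.394) = -6.54
GC term: 0.41 × 70.968 = 29.097; length term: −675/31 = −21.774
Tm = 81.5 + (-6.54) + 29.097 − 21.774 = 82.283 → 82.3°C

82.3°C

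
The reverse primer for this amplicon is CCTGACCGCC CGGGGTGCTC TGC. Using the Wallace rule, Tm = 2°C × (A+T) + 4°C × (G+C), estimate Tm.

T=4, A=1, G=8, C=10
So N_AT = 5 and N_GC = 18.
Tm = 2(5) + 4(18) = 10 + 72 = 82°C

82°C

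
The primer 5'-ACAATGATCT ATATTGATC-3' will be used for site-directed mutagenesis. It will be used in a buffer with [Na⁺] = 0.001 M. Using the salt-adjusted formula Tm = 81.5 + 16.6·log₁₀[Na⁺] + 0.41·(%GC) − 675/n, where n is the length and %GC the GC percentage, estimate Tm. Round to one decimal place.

Length n = 19. Counting bases: A=7, C=3, T=7, G=2
G+C = 5, so %GC = 5/19 × 100 = 26.316%
Salt term: 16.6 × (-3) = -49.8
GC term: 0.41 × 26.316 = 10.79; length term: −675/19 = −35.526
Tm = 81.5 + (-49.8) + 10.79 − 35.526 = 6.964 → 7.0°C

7.0°C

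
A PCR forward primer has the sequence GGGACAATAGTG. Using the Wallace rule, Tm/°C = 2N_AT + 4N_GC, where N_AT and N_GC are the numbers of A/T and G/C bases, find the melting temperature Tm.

36°C

Base counts: C=1, G=5, T=2, A=4
AT pairs contribute 6, GC pairs contribute 6.
Tm = 2×6 + 4×6 = 36°C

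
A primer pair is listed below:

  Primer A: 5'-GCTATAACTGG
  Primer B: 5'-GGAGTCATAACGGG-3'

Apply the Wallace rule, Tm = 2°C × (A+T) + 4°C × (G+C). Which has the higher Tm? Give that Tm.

Primer B, 44°C

Primer A: A+T=6, G+C=5 → Tm = 2(6)+4(5) = 32°C
Primer B: A+T=6, G+C=8 → Tm = 2(6)+4(8) = 44°C
32°C vs 44°C → primer B is higher.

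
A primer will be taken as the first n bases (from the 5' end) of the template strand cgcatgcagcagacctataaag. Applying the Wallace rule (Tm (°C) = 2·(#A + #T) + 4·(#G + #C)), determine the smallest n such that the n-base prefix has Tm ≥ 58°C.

First 18 bases: CGCATGCAGCAGACCTAT → Tm = 56°C (< 58°C)
First 19 bases: CGCATGCAGCAGACCTATA → Tm = 58°C (≥ 58°C)
Since every base adds ≥2°C, Tm only increases with n, so the threshold is first crossed at n = 19.

n = 19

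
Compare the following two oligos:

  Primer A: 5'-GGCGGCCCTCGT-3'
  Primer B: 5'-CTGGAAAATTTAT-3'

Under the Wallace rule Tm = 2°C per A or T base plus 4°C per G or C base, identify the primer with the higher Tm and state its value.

Primer A: A+T=2, G+C=10 → Tm = 2(2)+4(10) = 44°C
Primer B: A+T=10, G+C=3 → Tm = 2(10)+4(3) = 32°C
44°C vs 32°C → primer A is higher.

Primer A, 44°C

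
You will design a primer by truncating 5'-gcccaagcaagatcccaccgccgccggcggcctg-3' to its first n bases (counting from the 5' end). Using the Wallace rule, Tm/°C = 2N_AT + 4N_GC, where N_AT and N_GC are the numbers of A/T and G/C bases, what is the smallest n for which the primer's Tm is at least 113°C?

n = 32

First 31 bases: GCCCAAGCAAGATCCCACCGCCGCCGGCGGC → Tm = 110°C (< 113°C)
First 32 bases: GCCCAAGCAAGATCCCACCGCCGCCGGCGGCC → Tm = 114°C (≥ 113°C)
Each additional base adds 2°C (A/T) or 4°C (G/C), so Tm is non-decreasing in n; n = 32 is the first length to reach 113°C.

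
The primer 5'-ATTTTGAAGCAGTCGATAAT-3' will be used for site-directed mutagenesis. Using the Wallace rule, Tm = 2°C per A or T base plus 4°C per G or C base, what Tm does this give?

Scanning the sequence gives A=7, G=4, T=7, C=2.
So N_AT = 14 and N_GC = 6.
Tm = 2(14) + 4(6) = 28 + 24 = 52°C

52°C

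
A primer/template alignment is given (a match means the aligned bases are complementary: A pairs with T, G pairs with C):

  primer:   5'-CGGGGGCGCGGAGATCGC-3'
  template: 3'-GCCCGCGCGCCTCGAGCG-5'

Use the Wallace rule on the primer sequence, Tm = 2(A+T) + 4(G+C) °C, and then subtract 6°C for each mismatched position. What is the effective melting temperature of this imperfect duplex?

54°C

Primer base counts: A=2, T=1, G=10, C=5 → A+T=3, G+C=15
Perfect-match Tm = 2(3) + 4(15) = 6 + 60 = 66°C
Mismatches (positions where the bases are not complementary): 2 (at positions 5, 14)
Effective Tm = 66 − 2×6 = 66 − 12 = 54°C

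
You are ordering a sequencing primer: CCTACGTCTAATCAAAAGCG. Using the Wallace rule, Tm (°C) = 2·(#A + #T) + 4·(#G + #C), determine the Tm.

Scanning the sequence gives G=3, A=7, T=4, C=6.
AT pairs contribute 11, GC pairs contribute 9.
Tm = 2(11) + 4(9) = 22 + 36 = 58°C

58°C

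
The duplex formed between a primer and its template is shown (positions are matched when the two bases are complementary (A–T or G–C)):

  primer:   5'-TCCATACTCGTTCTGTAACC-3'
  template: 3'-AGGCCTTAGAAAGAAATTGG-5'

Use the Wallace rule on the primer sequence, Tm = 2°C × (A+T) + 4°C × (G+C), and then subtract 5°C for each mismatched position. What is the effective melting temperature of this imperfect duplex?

33°C

Primer base counts: A=4, T=7, G=2, C=7 → A+T=11, G+C=9
Perfect-match Tm = 2(11) + 4(9) = 22 + 36 = 58°C
Mismatches (positions where the bases are not complementary): 5 (at positions 4, 5, 7, 10, 15)
Effective Tm = 58 − 5×5 = 58 − 25 = 33°C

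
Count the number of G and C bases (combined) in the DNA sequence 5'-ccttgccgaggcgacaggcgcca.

Base counts: T=2, A=4, G=8, C=9
Total G or C: 8 + 9 = 17

17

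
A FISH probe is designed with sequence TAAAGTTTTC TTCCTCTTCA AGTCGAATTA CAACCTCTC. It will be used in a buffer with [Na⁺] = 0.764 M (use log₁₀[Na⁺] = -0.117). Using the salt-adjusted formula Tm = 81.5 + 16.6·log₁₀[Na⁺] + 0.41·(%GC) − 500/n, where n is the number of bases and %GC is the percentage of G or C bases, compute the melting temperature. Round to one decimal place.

Length n = 39. G=3, A=10, C=11, T=15
G+C = 14, so %GC = 14/39 × 100 = 35.897%
Salt term: 16.6 × (-0.117) = -1.942
GC term: 0.41 × 35.897 = 14.718; length term: −500/39 = −12.821
Tm = 81.5 + (-1.942) + 14.718 − 12.821 = 81.455 → 81.5°C

81.5°C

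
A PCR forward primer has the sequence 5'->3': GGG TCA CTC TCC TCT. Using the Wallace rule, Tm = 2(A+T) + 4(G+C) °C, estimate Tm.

48°C

Counting bases: G=3, C=6, A=1, T=5
AT pairs contribute 6, GC pairs contribute 9.
Tm = 4·9 + 2·6 = 36 + 12 = 48°C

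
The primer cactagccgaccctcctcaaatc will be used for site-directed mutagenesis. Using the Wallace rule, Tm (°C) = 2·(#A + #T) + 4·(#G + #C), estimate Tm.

Scanning the sequence gives T=4, C=11, G=2, A=6.
AT pairs contribute 10, GC pairs contribute 13.
Tm = 2(10) + 4(13) = 20 + 52 = 72°C

72°C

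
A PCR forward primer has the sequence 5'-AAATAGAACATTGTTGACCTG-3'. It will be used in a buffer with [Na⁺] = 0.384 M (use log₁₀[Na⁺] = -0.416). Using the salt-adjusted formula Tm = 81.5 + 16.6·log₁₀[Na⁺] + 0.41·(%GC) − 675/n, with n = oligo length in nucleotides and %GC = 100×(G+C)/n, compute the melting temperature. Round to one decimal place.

56.1°C

Length n = 21. C=3, T=6, A=8, G=4
G+C = 7, so %GC = 7/21 × 100 = 33.333%
Salt term: 16.6 × (-0.416) = -6.906
GC term: 0.41 × 33.333 = 13.667; length term: −675/21 = −32.143
Tm = 81.5 + (-6.906) + 13.667 − 32.143 = 56.118 → 56.1°C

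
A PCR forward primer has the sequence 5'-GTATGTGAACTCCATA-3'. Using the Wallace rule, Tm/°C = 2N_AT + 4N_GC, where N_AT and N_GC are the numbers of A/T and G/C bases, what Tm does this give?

Scanning the sequence gives C=3, A=5, G=3, T=5.
A+T = 10, G+C = 6
Tm = 2(10) + 4(6) = 20 + 24 = 44°C

44°C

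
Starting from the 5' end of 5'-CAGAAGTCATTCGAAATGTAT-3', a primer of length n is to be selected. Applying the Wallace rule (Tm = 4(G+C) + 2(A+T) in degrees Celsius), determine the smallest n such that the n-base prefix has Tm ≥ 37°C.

First 12 bases: CAGAAGTCATTC → Tm = 34°C (< 37°C)
First 13 bases: CAGAAGTCATTCG → Tm = 38°C (≥ 37°C)
Each additional base adds 2°C (A/T) or 4°C (G/C), so Tm is non-decreasing in n; n = 13 is the first length to reach 37°C.

n = 13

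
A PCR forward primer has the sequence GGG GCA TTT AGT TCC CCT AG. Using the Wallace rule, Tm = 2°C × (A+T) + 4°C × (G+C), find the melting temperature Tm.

Scanning the sequence gives C=5, G=6, T=6, A=3.
So N_AT = 9 and N_GC = 11.
Tm = 2×9 + 4×11 = 62°C

62°C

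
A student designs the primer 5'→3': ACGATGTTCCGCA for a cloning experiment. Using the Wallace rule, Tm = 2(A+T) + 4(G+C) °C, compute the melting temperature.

Scanning the sequence gives G=3, C=4, T=3, A=3.
So N_AT = 6 and N_GC = 7.
Tm = 4·7 + 2·6 = 28 + 12 = 40°C

40°C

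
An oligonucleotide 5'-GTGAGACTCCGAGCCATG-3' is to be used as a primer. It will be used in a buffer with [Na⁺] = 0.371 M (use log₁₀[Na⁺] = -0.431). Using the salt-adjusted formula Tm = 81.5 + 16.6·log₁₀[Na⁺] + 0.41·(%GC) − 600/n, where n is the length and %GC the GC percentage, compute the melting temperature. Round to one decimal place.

66.1°C

Length n = 18. Counting bases: T=3, G=6, C=5, A=4
G+C = 11, so %GC = 11/18 × 100 = 61.111%
Salt term: 16.6 × (-0.431) = -7.155
GC term: 0.41 × 61.111 = 25.056; length term: −600/18 = −33.333
Tm = 81.5 + (-7.155) + 25.056 − 33.333 = 66.068 → 66.1°C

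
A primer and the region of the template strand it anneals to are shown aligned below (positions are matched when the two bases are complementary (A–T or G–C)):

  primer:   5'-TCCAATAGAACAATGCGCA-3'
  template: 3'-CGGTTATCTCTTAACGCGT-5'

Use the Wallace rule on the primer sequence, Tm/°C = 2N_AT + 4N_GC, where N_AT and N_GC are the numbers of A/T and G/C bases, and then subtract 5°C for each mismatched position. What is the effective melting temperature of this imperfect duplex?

Primer base counts: A=8, T=3, G=3, C=5 → A+T=11, G+C=8
Perfect-match Tm = 2(11) + 4(8) = 22 + 32 = 54°C
Mismatches (positions where the bases are not complementary): 4 (at positions 1, 10, 11, 13)
Effective Tm = 54 − 4×5 = 54 − 20 = 34°C

34°C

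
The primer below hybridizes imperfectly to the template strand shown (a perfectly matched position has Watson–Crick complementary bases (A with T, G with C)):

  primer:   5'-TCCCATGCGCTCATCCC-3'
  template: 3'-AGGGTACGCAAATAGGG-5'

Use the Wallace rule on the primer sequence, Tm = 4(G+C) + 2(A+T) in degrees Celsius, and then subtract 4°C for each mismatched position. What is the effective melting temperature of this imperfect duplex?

48°C

Primer base counts: A=2, T=4, G=2, C=9 → A+T=6, G+C=11
Perfect-match Tm = 2(6) + 4(11) = 12 + 44 = 56°C
Mismatches (positions where the bases are not complementary): 2 (at positions 10, 12)
Effective Tm = 56 − 2×4 = 56 − 8 = 48°C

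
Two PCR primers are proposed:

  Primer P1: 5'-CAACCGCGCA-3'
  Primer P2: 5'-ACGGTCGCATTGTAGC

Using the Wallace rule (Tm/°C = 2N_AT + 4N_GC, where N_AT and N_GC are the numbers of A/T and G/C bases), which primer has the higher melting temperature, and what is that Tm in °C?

Primer P1: A+T=3, G+C=7 → Tm = 2(3)+4(7) = 34°C
Primer P2: A+T=7, G+C=9 → Tm = 2(7)+4(9) = 50°C
34°C vs 50°C → primer P2 is higher.

Primer P2, 50°C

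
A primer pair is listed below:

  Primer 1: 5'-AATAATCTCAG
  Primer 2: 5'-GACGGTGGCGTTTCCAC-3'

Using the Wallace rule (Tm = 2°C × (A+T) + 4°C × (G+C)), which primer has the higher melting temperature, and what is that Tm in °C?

Primer 1: A+T=8, G+C=3 → Tm = 2(8)+4(3) = 28°C
Primer 2: A+T=6, G+C=11 → Tm = 2(6)+4(11) = 56°C
28°C vs 56°C → primer 2 is higher.

Primer 2, 56°C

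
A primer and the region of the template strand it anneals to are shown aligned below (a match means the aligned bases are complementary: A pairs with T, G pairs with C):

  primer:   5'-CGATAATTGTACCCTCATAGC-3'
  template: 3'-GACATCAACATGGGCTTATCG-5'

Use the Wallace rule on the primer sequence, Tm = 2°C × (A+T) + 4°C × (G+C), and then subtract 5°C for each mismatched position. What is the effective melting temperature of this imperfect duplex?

35°C

Primer base counts: A=6, T=6, G=3, C=6 → A+T=12, G+C=9
Perfect-match Tm = 2(12) + 4(9) = 24 + 36 = 60°C
Mismatches (positions where the bases are not complementary): 5 (at positions 2, 3, 6, 15, 16)
Effective Tm = 60 − 5×5 = 60 − 25 = 35°C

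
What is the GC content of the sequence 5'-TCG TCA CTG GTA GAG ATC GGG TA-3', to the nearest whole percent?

Base counts: A=5, C=4, G=8, T=6
G+C = 8 + 4 = 12 out of 23 bases
%GC = 12/23 × 100 = 52.17% ≈ 52%

52%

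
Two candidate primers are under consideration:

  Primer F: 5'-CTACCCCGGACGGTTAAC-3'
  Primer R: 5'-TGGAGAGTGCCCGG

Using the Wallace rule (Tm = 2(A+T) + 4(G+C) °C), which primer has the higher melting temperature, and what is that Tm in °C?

Primer F: A+T=7, G+C=11 → Tm = 2(7)+4(11) = 58°C
Primer R: A+T=4, G+C=10 → Tm = 2(4)+4(10) = 48°C
58°C vs 48°C → primer F is higher.

Primer F, 58°C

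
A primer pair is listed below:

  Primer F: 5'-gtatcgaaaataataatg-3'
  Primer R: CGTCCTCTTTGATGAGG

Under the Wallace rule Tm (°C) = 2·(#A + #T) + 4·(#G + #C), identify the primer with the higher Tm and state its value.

Primer R, 52°C

Primer F: A+T=14, G+C=4 → Tm = 2(14)+4(4) = 44°C
Primer R: A+T=8, G+C=9 → Tm = 2(8)+4(9) = 52°C
44°C vs 52°C → primer R is higher.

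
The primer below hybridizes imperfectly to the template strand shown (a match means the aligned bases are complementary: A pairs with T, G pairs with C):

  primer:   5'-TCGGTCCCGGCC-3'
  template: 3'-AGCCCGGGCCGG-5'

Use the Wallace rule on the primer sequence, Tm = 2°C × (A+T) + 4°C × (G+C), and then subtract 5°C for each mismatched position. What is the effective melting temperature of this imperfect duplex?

Primer base counts: A=0, T=2, G=4, C=6 → A+T=2, G+C=10
Perfect-match Tm = 2(2) + 4(10) = 4 + 40 = 44°C
Mismatches (positions where the bases are not complementary): 1 (at position 5)
Effective Tm = 44 − 1×5 = 44 − 5 = 39°C

39°C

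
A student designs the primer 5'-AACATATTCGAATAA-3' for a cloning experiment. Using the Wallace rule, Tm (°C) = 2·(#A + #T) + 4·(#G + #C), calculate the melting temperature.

36°C

Counting bases: A=8, T=4, C=2, G=1
So N_AT = 12 and N_GC = 3.
Tm = 2(12) + 4(3) = 24 + 12 = 36°C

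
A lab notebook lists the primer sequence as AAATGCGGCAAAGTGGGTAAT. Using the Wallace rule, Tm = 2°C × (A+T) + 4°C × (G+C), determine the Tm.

Scanning the sequence gives T=4, C=2, G=7, A=8.
So N_AT = 12 and N_GC = 9.
Tm = 2×12 + 4×9 = 60°C

60°C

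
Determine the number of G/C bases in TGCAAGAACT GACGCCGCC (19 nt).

12

Base counts: A=5, T=2, G=5, C=7
Total G or C: 5 + 7 = 12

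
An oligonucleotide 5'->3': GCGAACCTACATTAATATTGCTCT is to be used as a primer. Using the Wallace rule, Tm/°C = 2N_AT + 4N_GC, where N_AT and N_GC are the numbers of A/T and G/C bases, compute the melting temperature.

66°C

Base counts: A=7, T=8, G=3, C=6
So N_AT = 15 and N_GC = 9.
Tm = 2×15 + 4×9 = 66°C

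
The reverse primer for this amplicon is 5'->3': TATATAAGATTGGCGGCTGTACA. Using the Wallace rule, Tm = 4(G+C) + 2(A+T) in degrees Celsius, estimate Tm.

Base counts: T=7, G=6, A=7, C=3
AT pairs contribute 14, GC pairs contribute 9.
Tm = 4·9 + 2·14 = 36 + 28 = 64°C

64°C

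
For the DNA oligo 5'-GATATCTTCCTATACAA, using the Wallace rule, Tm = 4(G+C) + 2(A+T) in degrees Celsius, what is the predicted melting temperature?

44°C

G=1, T=6, C=4, A=6
So N_AT = 12 and N_GC = 5.
Tm = 4·5 + 2·12 = 20 + 24 = 44°C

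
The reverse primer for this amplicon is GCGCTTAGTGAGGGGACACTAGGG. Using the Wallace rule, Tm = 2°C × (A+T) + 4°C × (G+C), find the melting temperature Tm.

T=4, G=11, C=4, A=5
AT pairs contribute 9, GC pairs contribute 15.
Tm = 2×9 + 4×15 = 78°C

78°C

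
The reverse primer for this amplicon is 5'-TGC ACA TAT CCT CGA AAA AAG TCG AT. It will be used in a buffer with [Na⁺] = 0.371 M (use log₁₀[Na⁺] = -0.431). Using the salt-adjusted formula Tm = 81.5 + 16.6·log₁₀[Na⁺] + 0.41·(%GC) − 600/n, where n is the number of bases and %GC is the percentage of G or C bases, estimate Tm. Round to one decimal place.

67.0°C

Length n = 26. Counting bases: A=10, G=4, C=6, T=6
G+C = 10, so %GC = 10/26 × 100 = 38.462%
Salt term: 16.6 × (-0.431) = -7.155
GC term: 0.41 × 38.462 = 15.769; length term: −600/26 = −23.077
Tm = 81.5 + (-7.155) + 15.769 − 23.077 = 67.037 → 67.0°C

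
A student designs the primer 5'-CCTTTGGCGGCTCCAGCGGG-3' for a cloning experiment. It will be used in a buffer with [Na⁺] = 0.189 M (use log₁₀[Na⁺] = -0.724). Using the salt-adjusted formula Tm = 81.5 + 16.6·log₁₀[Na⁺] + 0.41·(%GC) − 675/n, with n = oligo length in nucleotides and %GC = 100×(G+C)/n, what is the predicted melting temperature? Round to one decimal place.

Length n = 20. Counting bases: C=7, G=8, A=1, T=4
G+C = 15, so %GC = 15/20 × 100 = 75%
Salt term: 16.6 × (-0.724) = -12.018
GC term: 0.41 × 75 = 30.75; length term: −675/20 = −33.75
Tm = 81.5 + (-12.018) + 30.75 − 33.75 = 66.482 → 66.5°C

66.5°C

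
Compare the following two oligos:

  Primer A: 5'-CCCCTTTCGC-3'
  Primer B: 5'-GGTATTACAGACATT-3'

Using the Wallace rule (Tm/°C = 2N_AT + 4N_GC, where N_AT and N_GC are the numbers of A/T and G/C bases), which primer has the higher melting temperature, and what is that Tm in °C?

Primer A: A+T=3, G+C=7 → Tm = 2(3)+4(7) = 34°C
Primer B: A+T=10, G+C=5 → Tm = 2(10)+4(5) = 40°C
34°C vs 40°C → primer B is higher.

Primer B, 40°C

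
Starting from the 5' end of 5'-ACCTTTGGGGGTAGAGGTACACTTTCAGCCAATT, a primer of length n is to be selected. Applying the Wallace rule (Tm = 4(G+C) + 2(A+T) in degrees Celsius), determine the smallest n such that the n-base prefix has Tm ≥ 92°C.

n = 30

First 29 bases: ACCTTTGGGGGTAGAGGTACACTTTCAGC → Tm = 88°C (< 92°C)
First 30 bases: ACCTTTGGGGGTAGAGGTACACTTTCAGCC → Tm = 92°C (≥ 92°C)
Each additional base adds 2°C (A/T) or 4°C (G/C), so Tm is non-decreasing in n; n = 30 is the first length to reach 92°C.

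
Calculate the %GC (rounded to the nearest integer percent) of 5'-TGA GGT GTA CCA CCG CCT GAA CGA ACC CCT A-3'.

Counting bases: G=7, A=8, C=11, T=5
G+C = 7 + 11 = 18 out of 31 bases
%GC = 18/31 × 100 = 58.06% ≈ 58%

58%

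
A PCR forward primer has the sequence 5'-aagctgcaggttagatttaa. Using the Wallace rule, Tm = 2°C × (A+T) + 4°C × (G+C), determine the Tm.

54°C

Counting bases: C=2, T=6, A=7, G=5
AT pairs contribute 13, GC pairs contribute 7.
Tm = 2(13) + 4(7) = 26 + 28 = 54°C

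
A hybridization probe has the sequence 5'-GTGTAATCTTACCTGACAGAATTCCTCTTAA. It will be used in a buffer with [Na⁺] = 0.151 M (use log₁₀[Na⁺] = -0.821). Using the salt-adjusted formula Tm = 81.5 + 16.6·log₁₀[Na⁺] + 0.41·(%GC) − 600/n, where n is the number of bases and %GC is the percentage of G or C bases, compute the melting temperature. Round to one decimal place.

Length n = 31. Counting bases: C=7, G=4, T=11, A=9
G+C = 11, so %GC = 11/31 × 100 = 35.484%
Salt term: 16.6 × (-0.821) = -13.629
GC term: 0.41 × 35.484 = 14.548; length term: −600/31 = −19.355
Tm = 81.5 + (-13.629) + 14.548 − 19.355 = 63.064 → 63.1°C

63.1°C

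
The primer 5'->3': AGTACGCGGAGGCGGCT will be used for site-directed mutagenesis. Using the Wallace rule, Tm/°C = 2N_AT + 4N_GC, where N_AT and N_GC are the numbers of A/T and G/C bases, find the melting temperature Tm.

58°C

Scanning the sequence gives T=2, G=8, C=4, A=3.
A+T = 5, G+C = 12
Tm = 4·12 + 2·5 = 48 + 10 = 58°C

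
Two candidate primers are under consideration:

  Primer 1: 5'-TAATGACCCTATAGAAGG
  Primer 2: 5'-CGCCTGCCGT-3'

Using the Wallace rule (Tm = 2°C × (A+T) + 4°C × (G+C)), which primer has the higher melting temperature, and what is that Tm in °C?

Primer 1: A+T=11, G+C=7 → Tm = 2(11)+4(7) = 50°C
Primer 2: A+T=2, G+C=8 → Tm = 2(2)+4(8) = 36°C
50°C vs 36°C → primer 1 is higher.

Primer 1, 50°C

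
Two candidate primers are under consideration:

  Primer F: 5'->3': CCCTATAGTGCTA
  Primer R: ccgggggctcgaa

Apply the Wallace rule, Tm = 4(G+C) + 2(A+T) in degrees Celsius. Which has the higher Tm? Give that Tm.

Primer F: A+T=7, G+C=6 → Tm = 2(7)+4(6) = 38°C
Primer R: A+T=3, G+C=10 → Tm = 2(3)+4(10) = 46°C
38°C vs 46°C → primer R is higher.

Primer R, 46°C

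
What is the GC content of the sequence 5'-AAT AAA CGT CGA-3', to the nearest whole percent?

A=6, C=2, T=2, G=2
G+C = 2 + 2 = 4 out of 12 bases
%GC = 4/12 × 100 = 33.33% ≈ 33%

33%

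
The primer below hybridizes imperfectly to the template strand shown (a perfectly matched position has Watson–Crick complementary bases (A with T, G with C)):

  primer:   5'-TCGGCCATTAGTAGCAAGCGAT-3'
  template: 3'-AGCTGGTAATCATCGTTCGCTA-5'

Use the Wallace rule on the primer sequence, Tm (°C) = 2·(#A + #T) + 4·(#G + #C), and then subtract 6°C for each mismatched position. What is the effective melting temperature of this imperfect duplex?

Primer base counts: A=6, T=5, G=6, C=5 → A+T=11, G+C=11
Perfect-match Tm = 2(11) + 4(11) = 22 + 44 = 66°C
Mismatches (positions where the bases are not complementary): 1 (at position 4)
Effective Tm = 66 − 1×6 = 66 − 6 = 60°C

60°C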